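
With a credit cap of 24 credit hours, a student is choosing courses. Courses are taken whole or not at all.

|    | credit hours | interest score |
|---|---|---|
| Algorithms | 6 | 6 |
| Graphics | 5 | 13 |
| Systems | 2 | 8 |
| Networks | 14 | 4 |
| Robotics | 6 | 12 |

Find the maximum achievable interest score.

Allowing fractional choices, the relaxed optimum would be about 40.4, but courses are indivisible.
Algorithms + Graphics + Robotics: credit hours 6 + 5 + 6 = 17 ≤ 24, interest score 6 + 13 + 12 = 31.
Algorithms + Graphics + Systems + Robotics: credit hours 6 + 5 + 2 + 6 = 19 ≤ 24, interest score 6 + 13 + 8 + 12 = 39.
Graphics + Systems + Robotics: credit hours 5 + 2 + 6 = 13 ≤ 24, interest score 13 + 8 + 12 = 33.
Best is Algorithms, Graphics, Systems, and Robotics with total interest score 39.

39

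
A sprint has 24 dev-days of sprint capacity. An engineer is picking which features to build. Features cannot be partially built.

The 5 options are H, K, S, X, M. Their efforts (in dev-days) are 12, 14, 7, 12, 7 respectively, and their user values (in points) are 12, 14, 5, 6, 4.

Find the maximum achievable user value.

Allowing fractional choices, the relaxed optimum would be about 24.0, but features are indivisible.
K + S: effort 14 + 7 = 21 ≤ 24, user value 14 + 5 = 19.
K + M: effort 14 + 7 = 21 ≤ 24, user value 14 + 4 = 18.
Best is K and S with total user value 19.

19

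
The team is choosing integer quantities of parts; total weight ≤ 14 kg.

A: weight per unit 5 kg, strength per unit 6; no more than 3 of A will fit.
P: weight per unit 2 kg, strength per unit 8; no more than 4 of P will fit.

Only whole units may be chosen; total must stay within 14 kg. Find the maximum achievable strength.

38

This is a bounded integer knapsack.
4×P: weight 8 ≤ 14, strength 4·8 = 32.
1×A and 4×P: weight 13 ≤ 14, strength 1·6 + 4·8 = 38.
Best is 38.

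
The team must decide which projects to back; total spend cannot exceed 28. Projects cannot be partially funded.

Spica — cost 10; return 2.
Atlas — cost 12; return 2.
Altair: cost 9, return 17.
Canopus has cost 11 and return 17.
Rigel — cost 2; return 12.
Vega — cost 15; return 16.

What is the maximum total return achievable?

Altair + Canopus + Rigel: cost 9 + 11 + 2 = 22 ≤ 28, return 17 + 17 + 12 = 46.
Altair + Rigel + Vega: cost 9 + 2 + 15 = 26 ≤ 28, return 17 + 12 + 16 = 45.
Best is Altair, Canopus, and Rigel with total return 46.

46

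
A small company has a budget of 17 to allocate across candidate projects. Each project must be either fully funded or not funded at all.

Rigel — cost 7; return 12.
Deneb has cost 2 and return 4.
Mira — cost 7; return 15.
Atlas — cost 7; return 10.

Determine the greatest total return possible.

31

Treat it as a binary knapsack problem.
Allowing fractional choices, the relaxed optimum would be about 32.4, but projects are indivisible.
Deneb + Mira + Atlas: cost 2 + 7 + 7 = 16 ≤ 17, return 4 + 15 + 10 = 29.
Rigel + Deneb + Mira: cost 7 + 2 + 7 = 16 ≤ 17, return 12 + 4 + 15 = 31.
Best is Rigel, Deneb, and Mira with total return 31.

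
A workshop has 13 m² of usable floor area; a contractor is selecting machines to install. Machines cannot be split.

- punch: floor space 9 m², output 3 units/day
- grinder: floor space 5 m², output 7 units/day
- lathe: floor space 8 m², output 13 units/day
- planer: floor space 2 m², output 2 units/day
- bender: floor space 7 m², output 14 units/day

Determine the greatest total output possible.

Treat it as a binary knapsack problem.
Allowing fractional choices, the relaxed optimum would be about 23.8, but machines are indivisible.
planer + bender: floor space 2 + 7 = 9 ≤ 13, output 2 + 14 = 16.
grinder + bender: floor space 5 + 7 = 12 ≤ 13, output 7 + 14 = 21.
grinder + lathe: floor space 5 + 8 = 13 ≤ 13, output 7 + 13 = 20.
Best is grinder and bender with total output 21.

21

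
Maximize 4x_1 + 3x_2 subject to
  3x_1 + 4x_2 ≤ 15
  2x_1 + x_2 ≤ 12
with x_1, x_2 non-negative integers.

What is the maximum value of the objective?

(x_1,x_2)=(5,0): 3·5+4·0=15≤15, 2·5+1·0=10≤12, objective 20.
(x_1,x_2)=(4,0): 3·4+4·0=12≤15, 2·4+1·0=8≤12, objective 16.
The best lattice point is (5,0), giving 20.

20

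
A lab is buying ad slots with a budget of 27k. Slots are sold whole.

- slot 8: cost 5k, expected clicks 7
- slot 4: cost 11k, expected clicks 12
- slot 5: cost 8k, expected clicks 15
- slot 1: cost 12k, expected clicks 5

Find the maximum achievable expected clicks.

Take slot 8, slot 4, and slot 5: cost 5 + 11 + 8 = 24 ≤ 27, expected clicks 7 + 12 + 15 = 34.
No other feasible combination does better.

34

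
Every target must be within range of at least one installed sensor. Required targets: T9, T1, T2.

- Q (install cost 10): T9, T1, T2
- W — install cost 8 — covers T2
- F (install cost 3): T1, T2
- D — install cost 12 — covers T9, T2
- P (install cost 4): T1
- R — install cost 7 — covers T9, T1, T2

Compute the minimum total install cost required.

The greedy cost-per-new-target heuristic would pick F and R for 10, but a cheaper cover exists.
R alone covers T9, T1, T2 — every target.
Total install cost: 7.
No cover costs less than 7.

7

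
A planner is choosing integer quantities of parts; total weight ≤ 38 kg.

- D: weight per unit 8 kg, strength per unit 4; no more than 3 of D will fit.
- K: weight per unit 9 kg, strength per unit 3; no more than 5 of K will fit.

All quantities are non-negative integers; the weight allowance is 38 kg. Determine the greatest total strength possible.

2×D and 2×K: weight 34 ≤ 38, strength 2·4 + 2·3 = 14.
3×D and 1×K: weight 33 ≤ 38, strength 3·4 + 1·3 = 15.
Best is 15.

15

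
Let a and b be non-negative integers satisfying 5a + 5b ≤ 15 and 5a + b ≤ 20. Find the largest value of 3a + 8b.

(a,b)=(0,3): 5·0+5·3=15≤15, 5·0+1·3=3≤20, objective 24.
(a,b)=(1,2): 5·1+5·2=15≤15, 5·1+1·2=7≤20, objective 19.
(a,b)=(0,2): 5·0+5·2=10≤15, 5·0+1·2=2≤20, objective 16.
No feasible integer point exceeds 24.

24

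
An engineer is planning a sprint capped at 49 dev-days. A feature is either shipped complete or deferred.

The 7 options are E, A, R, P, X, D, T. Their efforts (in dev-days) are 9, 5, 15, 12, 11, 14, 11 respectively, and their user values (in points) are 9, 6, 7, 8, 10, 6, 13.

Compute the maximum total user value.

46

Allowing fractional choices, the relaxed optimum would be about 46.5, but features are indivisible.
E + A + P + X + T: effort 9 + 5 + 12 + 11 + 11 = 48 ≤ 49, user value 9 + 6 + 8 + 10 + 13 = 46.
E + P + X + T: effort 9 + 12 + 11 + 11 = 43 ≤ 49, user value 9 + 8 + 10 + 13 = 40.
Best is E, A, P, X, and T with total user value 46.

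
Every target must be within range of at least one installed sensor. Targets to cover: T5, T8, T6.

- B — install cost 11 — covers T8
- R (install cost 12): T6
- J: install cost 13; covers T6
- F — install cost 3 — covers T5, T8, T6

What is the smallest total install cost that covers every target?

F alone covers T5, T8, T6 — every target.
Total install cost: 3.
No cover costs less than 3.

3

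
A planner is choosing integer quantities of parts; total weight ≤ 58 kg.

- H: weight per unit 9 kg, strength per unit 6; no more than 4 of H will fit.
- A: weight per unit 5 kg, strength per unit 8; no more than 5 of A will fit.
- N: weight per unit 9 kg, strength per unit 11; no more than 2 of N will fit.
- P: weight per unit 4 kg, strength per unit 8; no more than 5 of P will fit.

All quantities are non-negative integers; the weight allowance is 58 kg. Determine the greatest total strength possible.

Take 4×A, 2×N, and 5×P: weight 58 ≤ 58, strength 4·8 + 2·11 + 5·8 = 94.
P has the best ratio (8/4) and is taken to its limit of 5; remaining capacity is filled optimally with the others.

94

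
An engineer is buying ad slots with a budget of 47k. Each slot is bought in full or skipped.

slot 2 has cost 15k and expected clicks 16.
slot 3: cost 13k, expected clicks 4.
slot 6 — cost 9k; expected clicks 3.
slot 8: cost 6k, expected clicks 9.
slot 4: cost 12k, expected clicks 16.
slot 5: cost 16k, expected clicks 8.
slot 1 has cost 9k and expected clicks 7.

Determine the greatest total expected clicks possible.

Take slot 2, slot 8, slot 4, and slot 1: cost 15 + 6 + 12 + 9 = 42 ≤ 47, expected clicks 16 + 9 + 16 + 7 = 48.
No other feasible combination does better.

48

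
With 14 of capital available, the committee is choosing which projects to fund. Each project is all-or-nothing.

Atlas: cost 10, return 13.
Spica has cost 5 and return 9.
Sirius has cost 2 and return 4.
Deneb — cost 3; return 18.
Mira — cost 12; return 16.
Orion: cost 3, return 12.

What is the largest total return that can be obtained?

43

This is a 0-1 knapsack instance.
Sirius + Deneb + Orion: cost 2 + 3 + 3 = 8 ≤ 14, return 4 + 18 + 12 = 34.
Spica + Deneb + Orion: cost 5 + 3 + 3 = 11 ≤ 14, return 9 + 18 + 12 = 39.
Spica + Sirius + Deneb + Orion: cost 5 + 2 + 3 + 3 = 13 ≤ 14, return 9 + 4 + 18 + 12 = 43.
Best is Spica, Sirius, Deneb, and Orion with total return 43.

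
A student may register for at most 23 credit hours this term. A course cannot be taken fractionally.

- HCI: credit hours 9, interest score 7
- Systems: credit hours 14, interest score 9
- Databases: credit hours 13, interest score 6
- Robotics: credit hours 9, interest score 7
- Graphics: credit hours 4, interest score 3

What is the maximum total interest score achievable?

HCI + Robotics + Graphics: credit hours 9 + 9 + 4 = 22 ≤ 23, interest score 7 + 7 + 3 = 17.
Systems + Robotics: credit hours 14 + 9 = 23 ≤ 23, interest score 9 + 7 = 16.
HCI + Systems: credit hours 9 + 14 = 23 ≤ 23, interest score 7 + 9 = 16.
Best is HCI, Robotics, and Graphics with total interest score 17.

17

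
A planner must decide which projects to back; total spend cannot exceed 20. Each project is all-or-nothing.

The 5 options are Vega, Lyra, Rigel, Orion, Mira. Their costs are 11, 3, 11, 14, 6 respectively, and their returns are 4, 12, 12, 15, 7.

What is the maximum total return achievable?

31

Take Lyra, Rigel, and Mira: cost 3 + 11 + 6 = 20 ≤ 20, return 12 + 12 + 7 = 31.
No other feasible combination does better.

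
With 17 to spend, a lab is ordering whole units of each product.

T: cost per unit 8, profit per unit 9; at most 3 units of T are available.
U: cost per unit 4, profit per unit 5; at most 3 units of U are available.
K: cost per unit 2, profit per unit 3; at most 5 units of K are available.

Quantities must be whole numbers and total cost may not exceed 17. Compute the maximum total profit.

22

Take 2×U and 4×K: cost 16 ≤ 17, profit 2·5 + 4·3 = 22.
No other integer combination yields more.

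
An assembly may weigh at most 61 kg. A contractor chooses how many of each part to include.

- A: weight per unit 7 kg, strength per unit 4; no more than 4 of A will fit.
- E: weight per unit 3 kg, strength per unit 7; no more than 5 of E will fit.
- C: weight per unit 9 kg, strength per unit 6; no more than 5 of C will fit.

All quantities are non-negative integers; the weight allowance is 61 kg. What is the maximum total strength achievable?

65

Take 5×E and 5×C: weight 60 ≤ 61, strength 5·7 + 5·6 = 65.
E has the best ratio (7/3) and is taken to its limit of 5; remaining capacity is filled optimally with the others.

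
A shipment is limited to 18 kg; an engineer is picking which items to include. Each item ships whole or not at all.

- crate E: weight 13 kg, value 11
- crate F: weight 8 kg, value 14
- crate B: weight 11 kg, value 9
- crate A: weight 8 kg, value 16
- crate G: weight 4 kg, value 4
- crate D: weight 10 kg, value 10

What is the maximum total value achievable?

30

Allowing fractional choices, the relaxed optimum would be about 32.0, but items are indivisible.
crate A + crate D: weight 8 + 10 = 18 ≤ 18, value 16 + 10 = 26.
crate F + crate A: weight 8 + 8 = 16 ≤ 18, value 14 + 16 = 30.
crate F + crate D: weight 8 + 10 = 18 ≤ 18, value 14 + 10 = 24.
Best is crate F and crate A with total value 30.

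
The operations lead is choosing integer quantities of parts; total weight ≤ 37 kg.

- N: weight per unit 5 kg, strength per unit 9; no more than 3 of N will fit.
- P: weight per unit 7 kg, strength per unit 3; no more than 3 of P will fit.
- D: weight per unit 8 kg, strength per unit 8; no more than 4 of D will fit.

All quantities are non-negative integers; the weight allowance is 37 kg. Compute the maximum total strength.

N has the best ratio (9/5); taking only N gives at most 3×9 = 27 (stopped by the supply cap of 3).
Mixing does better — 3×N and 2×D: weight 31 ≤ 37, strength 3·9 + 2·8 = 43.

43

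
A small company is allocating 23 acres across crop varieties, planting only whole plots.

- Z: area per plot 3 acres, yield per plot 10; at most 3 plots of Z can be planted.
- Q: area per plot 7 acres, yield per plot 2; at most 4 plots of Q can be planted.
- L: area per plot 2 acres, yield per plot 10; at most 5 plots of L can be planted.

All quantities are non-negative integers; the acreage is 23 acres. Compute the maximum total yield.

80

3×Z and 5×L: area 19 ≤ 23, yield 3·10 + 5·10 = 80.
2×Z, 1×Q, and 5×L: area 23 ≤ 23, yield 2·10 + 1·2 + 5·10 = 72.
Best is 80.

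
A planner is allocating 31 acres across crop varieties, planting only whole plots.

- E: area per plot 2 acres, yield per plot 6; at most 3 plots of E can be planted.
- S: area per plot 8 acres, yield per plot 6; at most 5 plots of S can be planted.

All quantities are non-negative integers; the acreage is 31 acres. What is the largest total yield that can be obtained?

36

E has the best ratio (6/2); taking only E gives at most 3×6 = 18 (stopped by the supply cap of 3).
Mixing does better — 3×E and 3×S: area 30 ≤ 31, yield 3·6 + 3·6 = 36.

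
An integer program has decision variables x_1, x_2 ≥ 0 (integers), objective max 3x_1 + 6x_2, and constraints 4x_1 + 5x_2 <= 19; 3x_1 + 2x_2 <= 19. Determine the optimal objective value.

(x_1,x_2)=(1,3): 4·1+5·3=19≤19, 3·1+2·3=9≤19, objective 21.
(x_1,x_2)=(0,3): 4·0+5·3=15≤19, 3·0+2·3=6≤19, objective 18.
(x_1,x_2)=(2,2): 4·2+5·2=18≤19, 3·2+2·2=10≤19, objective 18.
(x_1,x_2)=(1,2): 4·1+5·2=14≤19, 3·1+2·2=7≤19, objective 15.
Maximum is 21 at (x_1,x_2)=(1,3).

21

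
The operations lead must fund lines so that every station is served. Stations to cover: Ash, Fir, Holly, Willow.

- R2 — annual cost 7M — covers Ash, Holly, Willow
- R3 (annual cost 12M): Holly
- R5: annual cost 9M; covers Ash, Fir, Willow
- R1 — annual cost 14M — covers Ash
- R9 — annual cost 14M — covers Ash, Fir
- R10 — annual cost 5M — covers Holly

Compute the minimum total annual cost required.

14

This is an integer covering problem.
The greedy cost-per-new-station heuristic would pick R2 and R5 for 16, but a cheaper cover exists.
Choose R5 and R10: together they cover Ash, Fir, Holly, Willow — every station.
Total annual cost: 9 + 5 = 14.
No cover costs less than 14.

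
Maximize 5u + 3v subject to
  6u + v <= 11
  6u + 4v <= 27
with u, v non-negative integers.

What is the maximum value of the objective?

20

(u,v)=(1,5) is feasible, giving 20.
(u,v)=(0,6) is feasible, giving 18.
(u,v)=(1,4) is feasible, giving 17.
(u,v)=(0,5) is feasible, giving 15.
No feasible integer point exceeds 20.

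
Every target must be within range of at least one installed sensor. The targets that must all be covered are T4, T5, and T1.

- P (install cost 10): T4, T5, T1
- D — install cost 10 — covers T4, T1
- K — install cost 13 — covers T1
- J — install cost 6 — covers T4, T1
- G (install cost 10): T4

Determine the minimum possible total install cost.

10

P alone covers T4, T5, T1 — every target.
Total install cost: 10.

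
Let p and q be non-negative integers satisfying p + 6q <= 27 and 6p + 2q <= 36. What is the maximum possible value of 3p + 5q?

30

The continuous relaxation peaks at (4.76, 3.71) with value 32.82; rounding to a feasible lattice point costs some objective.
(p,q)=(5,3): 1·5+6·3=23≤27, 6·5+2·3=36≤36, objective 30.
(p,q)=(3,4): 1·3+6·4=27≤27, 6·3+2·4=26≤36, objective 29.
(p,q)=(4,3): 1·4+6·3=22≤27, 6·4+2·3=30≤36, objective 27.
The best lattice point is (5,3), giving 30.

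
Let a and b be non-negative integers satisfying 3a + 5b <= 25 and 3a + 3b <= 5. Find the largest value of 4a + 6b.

6

The continuous relaxation peaks at (0, 1.67) with value 10.00; rounding to a feasible lattice point costs some objective.
(a,b)=(0,1): 3·0+5·1=5≤25, 3·0+3·1=3≤5, objective 6.
(a,b)=(1,0): 3·1+5·0=3≤25, 3·1+3·0=3≤5, objective 4.
Maximum is 6 at (a,b)=(0,1).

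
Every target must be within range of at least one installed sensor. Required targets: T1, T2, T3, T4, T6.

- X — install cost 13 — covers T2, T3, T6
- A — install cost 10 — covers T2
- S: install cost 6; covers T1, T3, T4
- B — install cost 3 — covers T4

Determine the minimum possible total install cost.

19

Choose X and S: together they cover T1, T2, T3, T4, T6 — every target.
Total install cost: 13 + 6 = 19.
No cover costs less than 19.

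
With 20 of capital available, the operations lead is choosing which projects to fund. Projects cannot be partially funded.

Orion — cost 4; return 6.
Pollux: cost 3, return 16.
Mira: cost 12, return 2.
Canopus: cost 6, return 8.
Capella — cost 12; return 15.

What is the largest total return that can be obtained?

37

Orion + Pollux + Capella: cost 4 + 3 + 12 = 19 ≤ 20, return 6 + 16 + 15 = 37.
Pollux + Capella: cost 3 + 12 = 15 ≤ 20, return 16 + 15 = 31.
Orion + Pollux + Canopus: cost 4 + 3 + 6 = 13 ≤ 20, return 6 + 16 + 8 = 30.
Best is Orion, Pollux, and Capella with total return 37.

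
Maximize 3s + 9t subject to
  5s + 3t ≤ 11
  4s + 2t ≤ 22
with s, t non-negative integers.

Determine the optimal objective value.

27

The continuous relaxation peaks at (0, 3.67) with value 33.00; rounding to a feasible lattice point costs some objective.
(s,t)=(0,3) is feasible, giving 27.
(s,t)=(1,2) is feasible, giving 21.
(s,t)=(0,2) is feasible, giving 18.
The best lattice point is (0,3), giving 27.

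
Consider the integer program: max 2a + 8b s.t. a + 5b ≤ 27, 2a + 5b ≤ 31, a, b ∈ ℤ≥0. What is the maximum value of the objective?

(a,b)=(2,5) is feasible, giving 44.
(a,b)=(1,5) is feasible, giving 42.
(a,b)=(5,4) is feasible, giving 42.
No feasible integer point exceeds 44.

44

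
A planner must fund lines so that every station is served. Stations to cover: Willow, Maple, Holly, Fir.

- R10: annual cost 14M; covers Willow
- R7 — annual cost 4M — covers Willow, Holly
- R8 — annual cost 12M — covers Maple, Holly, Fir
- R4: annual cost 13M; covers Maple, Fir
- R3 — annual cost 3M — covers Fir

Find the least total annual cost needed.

Choose R7 and R8: together they cover Willow, Maple, Holly, Fir — every station.
Total annual cost: 4 + 12 = 16.

16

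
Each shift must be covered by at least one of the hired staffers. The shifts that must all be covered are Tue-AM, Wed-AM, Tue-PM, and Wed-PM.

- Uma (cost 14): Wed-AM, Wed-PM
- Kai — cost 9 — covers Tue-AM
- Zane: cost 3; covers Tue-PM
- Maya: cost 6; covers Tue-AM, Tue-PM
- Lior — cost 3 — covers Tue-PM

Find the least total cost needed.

Choose Uma and Maya: together they cover Tue-AM, Wed-AM, Tue-PM, Wed-PM — every shift.
Total cost: 14 + 6 = 20.

20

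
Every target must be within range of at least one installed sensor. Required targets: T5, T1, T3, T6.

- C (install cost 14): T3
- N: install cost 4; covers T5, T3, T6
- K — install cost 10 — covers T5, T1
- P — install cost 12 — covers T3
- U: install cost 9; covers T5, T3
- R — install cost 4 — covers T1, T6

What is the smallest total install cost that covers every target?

Choose N and R: together they cover T5, T1, T3, T6 — every target.
Total install cost: 4 + 4 = 8.
No cover costs less than 8.

8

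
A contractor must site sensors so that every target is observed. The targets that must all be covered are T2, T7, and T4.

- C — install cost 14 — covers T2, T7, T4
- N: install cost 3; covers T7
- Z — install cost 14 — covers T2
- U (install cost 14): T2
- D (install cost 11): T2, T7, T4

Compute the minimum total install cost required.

11

This is a weighted set-cover instance.
The greedy cost-per-new-target heuristic would pick N and D for 14, but a cheaper cover exists.
D alone covers T2, T7, T4 — every target.
Total install cost: 11.
No cover costs less than 11.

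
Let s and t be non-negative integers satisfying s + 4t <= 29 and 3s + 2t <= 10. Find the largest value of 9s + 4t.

The continuous relaxation peaks at (3.33, 0) with value 30.00; rounding to a feasible lattice point costs some objective.
(s,t)=(3,0): 1·3+4·0=3≤29, 3·3+2·0=9≤10, objective 27.
(s,t)=(2,1): 1·2+4·1=6≤29, 3·2+2·1=8≤10, objective 22.
(s,t)=(2,0): 1·2+4·0=2≤29, 3·2+2·0=6≤10, objective 18.
No feasible integer point exceeds 27.

27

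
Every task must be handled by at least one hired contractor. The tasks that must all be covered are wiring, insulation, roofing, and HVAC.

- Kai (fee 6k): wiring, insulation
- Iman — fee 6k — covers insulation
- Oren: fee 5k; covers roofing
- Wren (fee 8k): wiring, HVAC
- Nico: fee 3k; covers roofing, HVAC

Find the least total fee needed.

Choose Kai and Nico: together they cover wiring, insulation, roofing, HVAC — every task.
Total fee: 6 + 3 = 9.
No cover costs less than 9.

9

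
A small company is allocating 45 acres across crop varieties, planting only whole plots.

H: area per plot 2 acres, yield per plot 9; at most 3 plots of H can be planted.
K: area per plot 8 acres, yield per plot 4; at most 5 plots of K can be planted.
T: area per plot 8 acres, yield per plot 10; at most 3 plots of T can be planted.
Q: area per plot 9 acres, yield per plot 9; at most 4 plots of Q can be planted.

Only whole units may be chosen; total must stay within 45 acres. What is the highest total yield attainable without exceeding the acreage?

66

Take 3×H, 3×T, and 1×Q: area 39 ≤ 45, yield 3·9 + 3·10 + 1·9 = 66.
H has the best ratio (9/2) and is taken to its limit of 3; remaining capacity is filled optimally with the others.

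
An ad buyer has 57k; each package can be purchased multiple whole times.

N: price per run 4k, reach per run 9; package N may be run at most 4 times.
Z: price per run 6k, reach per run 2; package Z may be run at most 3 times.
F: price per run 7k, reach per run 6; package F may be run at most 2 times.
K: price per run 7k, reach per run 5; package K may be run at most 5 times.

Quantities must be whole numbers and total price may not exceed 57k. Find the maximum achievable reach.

N has the best ratio (9/4); taking only N gives at most 4×9 = 36 (stopped by the supply cap of 4).
Mixing does better — 4×N, 1×Z, 2×F, and 3×K: price 57 ≤ 57, reach 4·9 + 1·2 + 2·6 + 3·5 = 65.

65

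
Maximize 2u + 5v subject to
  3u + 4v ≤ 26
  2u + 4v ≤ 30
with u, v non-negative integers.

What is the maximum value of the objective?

The continuous relaxation peaks at (0, 6.5) with value 32.50; rounding to a feasible lattice point costs some objective.
(u,v)=(0,6): 3·0+4·6=24≤26, 2·0+4·6=24≤30, objective 30.
(u,v)=(1,5): 3·1+4·5=23≤26, 2·1+4·5=22≤30, objective 27.
(u,v)=(0,5): 3·0+4·5=20≤26, 2·0+4·5=20≤30, objective 25.
No feasible integer point exceeds 30.

30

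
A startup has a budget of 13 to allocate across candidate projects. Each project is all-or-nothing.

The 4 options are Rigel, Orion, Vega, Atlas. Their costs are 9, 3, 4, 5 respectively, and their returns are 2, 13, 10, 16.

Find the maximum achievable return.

Orion + Vega + Atlas: cost 3 + 4 + 5 = 12 ≤ 13, return 13 + 10 + 16 = 39.
Orion + Atlas: cost 3 + 5 = 8 ≤ 13, return 13 + 16 = 29.
Best is Orion, Vega, and Atlas with total return 39.

39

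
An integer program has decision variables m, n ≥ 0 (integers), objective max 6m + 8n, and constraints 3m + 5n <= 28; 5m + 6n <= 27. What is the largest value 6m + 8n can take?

34

(m,n)=(3,2) is feasible, giving 34.
(m,n)=(0,4) is feasible, giving 32.
(m,n)=(4,1) is feasible, giving 32.
No feasible integer point exceeds 34.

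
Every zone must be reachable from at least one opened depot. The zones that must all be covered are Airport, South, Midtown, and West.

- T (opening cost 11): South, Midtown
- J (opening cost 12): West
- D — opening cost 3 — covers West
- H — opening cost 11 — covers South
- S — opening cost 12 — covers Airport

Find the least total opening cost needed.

This is an integer covering problem.
Choose T, D, and S: together they cover Airport, South, Midtown, West — every zone.
Total opening cost: 11 + 3 + 12 = 26.
No cover costs less than 26.

26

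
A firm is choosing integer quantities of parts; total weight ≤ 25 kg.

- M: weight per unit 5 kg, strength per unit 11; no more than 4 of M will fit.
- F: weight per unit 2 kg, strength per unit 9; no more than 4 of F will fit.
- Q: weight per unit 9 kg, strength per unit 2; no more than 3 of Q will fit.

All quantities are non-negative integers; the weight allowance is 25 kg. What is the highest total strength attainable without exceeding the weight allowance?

69

F has the best ratio (9/2); taking only F gives at most 4×9 = 36 (stopped by the supply cap of 4).
Mixing does better — 3×M and 4×F: weight 23 ≤ 25, strength 3·11 + 4·9 = 69.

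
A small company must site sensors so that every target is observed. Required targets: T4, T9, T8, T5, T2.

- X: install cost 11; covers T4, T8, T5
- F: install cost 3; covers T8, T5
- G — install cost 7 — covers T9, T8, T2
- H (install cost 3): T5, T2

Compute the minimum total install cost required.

The greedy cost-per-new-target heuristic would pick F, H, G, and X for 24, but a cheaper cover exists.
Choose X and G: together they cover T4, T9, T8, T5, T2 — every target.
Total install cost: 11 + 7 = 18.
No cover costs less than 18.

18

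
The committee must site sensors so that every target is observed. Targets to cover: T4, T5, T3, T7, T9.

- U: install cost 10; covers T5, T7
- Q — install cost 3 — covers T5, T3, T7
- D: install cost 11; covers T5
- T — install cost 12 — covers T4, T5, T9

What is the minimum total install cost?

This is an integer covering problem.
Choose Q and T: together they cover T4, T5, T3, T7, T9 — every target.
Total install cost: 3 + 12 = 15.

15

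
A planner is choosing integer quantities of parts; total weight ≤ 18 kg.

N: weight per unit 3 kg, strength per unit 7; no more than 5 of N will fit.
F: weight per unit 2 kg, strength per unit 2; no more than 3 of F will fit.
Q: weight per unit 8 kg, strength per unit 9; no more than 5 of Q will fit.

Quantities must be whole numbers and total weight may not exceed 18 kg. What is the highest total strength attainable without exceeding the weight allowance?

37

5×N and 1×F: weight 17 ≤ 18, strength 5·7 + 1·2 = 37.
5×N: weight 15 ≤ 18, strength 5·7 = 35.
Best is 37.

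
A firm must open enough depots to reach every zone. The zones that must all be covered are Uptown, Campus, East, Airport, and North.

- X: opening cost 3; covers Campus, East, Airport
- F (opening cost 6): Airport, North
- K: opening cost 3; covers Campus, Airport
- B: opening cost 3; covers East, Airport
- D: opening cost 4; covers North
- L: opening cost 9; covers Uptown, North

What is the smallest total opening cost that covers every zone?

12

The greedy cost-per-new-zone heuristic would pick X, D, and L for 16, but a cheaper cover exists.
Choose X and L: together they cover Uptown, Campus, East, Airport, North — every zone.
Total opening cost: 3 + 9 = 12.
No cover costs less than 12.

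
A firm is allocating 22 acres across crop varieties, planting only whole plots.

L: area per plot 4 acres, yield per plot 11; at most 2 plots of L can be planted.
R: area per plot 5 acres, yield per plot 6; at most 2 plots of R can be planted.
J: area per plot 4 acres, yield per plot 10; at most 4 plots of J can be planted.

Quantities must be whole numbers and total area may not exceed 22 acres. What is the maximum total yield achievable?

Take 2×L and 3×J: area 20 ≤ 22, yield 2·11 + 3·10 = 52.
L has the best ratio (11/4) and is taken to its limit of 2; remaining capacity is filled optimally with the others.

52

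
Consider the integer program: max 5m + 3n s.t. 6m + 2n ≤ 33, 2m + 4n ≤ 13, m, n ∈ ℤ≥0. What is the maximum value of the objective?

25

Relaxing integrality, the LP optimum is 28.30 at (m,n) = (5.3, 0.6), which is not an integer point.
(m,n)=(5,0): 6·5+2·0=30≤33, 2·5+4·0=10≤13, objective 25.
(m,n)=(4,1): 6·4+2·1=26≤33, 2·4+4·1=12≤13, objective 23.
Maximum is 25 at (m,n)=(5,0).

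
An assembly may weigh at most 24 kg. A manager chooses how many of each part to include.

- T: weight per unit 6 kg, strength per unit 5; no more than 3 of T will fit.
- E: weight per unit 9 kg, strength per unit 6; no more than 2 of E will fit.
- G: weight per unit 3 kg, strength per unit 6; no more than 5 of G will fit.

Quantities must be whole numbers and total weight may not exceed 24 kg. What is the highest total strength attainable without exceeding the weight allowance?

36

This is a bounded integer knapsack.
G has the best ratio (6/3); taking only G gives at most 5×6 = 30 (stopped by the supply cap of 5).
Mixing does better — 1×E and 5×G: weight 24 ≤ 24, strength 1·6 + 5·6 = 36.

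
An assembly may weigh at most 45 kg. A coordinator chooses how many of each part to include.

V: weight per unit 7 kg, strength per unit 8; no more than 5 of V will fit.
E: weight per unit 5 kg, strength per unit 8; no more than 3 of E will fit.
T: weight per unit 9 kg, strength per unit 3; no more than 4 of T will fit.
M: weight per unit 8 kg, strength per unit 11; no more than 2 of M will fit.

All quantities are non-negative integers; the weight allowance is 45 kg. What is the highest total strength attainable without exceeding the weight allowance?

E has the best ratio (8/5); taking only E gives at most 3×8 = 24 (stopped by the supply cap of 3).
Mixing does better — 2×V, 3×E, and 2×M: weight 45 ≤ 45, strength 2·8 + 3·8 + 2·11 = 62.

62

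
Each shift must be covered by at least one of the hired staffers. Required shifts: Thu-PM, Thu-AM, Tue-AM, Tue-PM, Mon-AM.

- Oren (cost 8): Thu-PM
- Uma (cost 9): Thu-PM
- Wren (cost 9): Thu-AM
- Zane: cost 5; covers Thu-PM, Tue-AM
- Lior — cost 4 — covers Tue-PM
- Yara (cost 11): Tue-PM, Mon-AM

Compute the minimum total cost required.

The greedy cost-per-new-shift heuristic would pick Zane, Lior, Wren, and Yara for 29, but a cheaper cover exists.
Choose Wren, Zane, and Yara: together they cover Thu-PM, Thu-AM, Tue-AM, Tue-PM, Mon-AM — every shift.
Total cost: 9 + 5 + 11 = 25.
No cover costs less than 25.

25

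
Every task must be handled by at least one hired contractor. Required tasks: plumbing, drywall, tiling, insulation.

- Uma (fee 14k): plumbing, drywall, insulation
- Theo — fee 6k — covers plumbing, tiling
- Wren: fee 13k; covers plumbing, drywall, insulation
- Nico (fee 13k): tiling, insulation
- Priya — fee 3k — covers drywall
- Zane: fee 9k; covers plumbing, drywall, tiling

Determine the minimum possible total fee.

The greedy cost-per-new-task heuristic would pick Theo, Priya, and Wren for 22, but a cheaper cover exists.
Choose Theo and Wren: together they cover plumbing, drywall, tiling, insulation — every task.
Total fee: 6 + 13 = 19.
No cover costs less than 19.

19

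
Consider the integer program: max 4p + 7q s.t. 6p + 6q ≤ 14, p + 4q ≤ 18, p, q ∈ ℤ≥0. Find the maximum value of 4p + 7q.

14

The continuous relaxation peaks at (0, 2.33) with value 16.33; rounding to a feasible lattice point costs some objective.
(p,q)=(0,2): 6·0+6·2=12≤14, 1·0+4·2=8≤18, objective 14.
(p,q)=(1,1): 6·1+6·1=12≤14, 1·1+4·1=5≤18, objective 11.
No feasible integer point exceeds 14.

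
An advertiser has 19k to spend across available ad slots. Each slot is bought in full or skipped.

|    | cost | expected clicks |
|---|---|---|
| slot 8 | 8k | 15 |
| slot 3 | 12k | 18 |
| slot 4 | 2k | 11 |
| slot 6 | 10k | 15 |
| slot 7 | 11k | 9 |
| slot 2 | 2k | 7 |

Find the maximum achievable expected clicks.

slot 4 + slot 6 + slot 2: cost 2 + 10 + 2 = 14 ≤ 19, expected clicks 11 + 15 + 7 = 33.
slot 3 + slot 4 + slot 2: cost 12 + 2 + 2 = 16 ≤ 19, expected clicks 18 + 11 + 7 = 36.
slot 8 + slot 4 + slot 2: cost 8 + 2 + 2 = 12 ≤ 19, expected clicks 15 + 11 + 7 = 33.
Best is slot 3, slot 4, and slot 2 with total expected clicks 36.

36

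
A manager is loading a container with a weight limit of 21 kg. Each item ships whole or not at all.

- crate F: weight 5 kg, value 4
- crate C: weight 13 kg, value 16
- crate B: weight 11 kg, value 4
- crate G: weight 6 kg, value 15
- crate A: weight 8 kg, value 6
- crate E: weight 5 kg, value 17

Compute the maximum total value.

38

Allowing fractional choices, the relaxed optimum would be about 44.3, but items are indivisible.
crate F + crate G + crate E: weight 5 + 6 + 5 = 16 ≤ 21, value 4 + 15 + 17 = 36.
crate C + crate E: weight 13 + 5 = 18 ≤ 21, value 16 + 17 = 33.
crate G + crate A + crate E: weight 6 + 8 + 5 = 19 ≤ 21, value 15 + 6 + 17 = 38.
Best is crate G, crate A, and crate E with total value 38.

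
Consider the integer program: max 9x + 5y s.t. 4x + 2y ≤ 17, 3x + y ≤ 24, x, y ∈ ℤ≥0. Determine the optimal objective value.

Relaxing integrality, the LP optimum is 42.50 at (x,y) = (0, 8.5), which is not an integer point.
(x,y)=(0,8): 4·0+2·8=16≤17, 3·0+1·8=8≤24, objective 40.
(x,y)=(0,7): 4·0+2·7=14≤17, 3·0+1·7=7≤24, objective 35.
Maximum is 40 at (x,y)=(0,8).

40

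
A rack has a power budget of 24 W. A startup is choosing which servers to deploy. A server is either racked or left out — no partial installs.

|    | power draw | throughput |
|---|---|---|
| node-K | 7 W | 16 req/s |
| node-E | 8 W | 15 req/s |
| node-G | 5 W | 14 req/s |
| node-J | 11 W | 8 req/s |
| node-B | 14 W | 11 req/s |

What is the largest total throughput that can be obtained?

45

Take node-K, node-E, and node-G: power draw 7 + 8 + 5 = 20 ≤ 24, throughput 16 + 15 + 14 = 45.
No other feasible combination does better.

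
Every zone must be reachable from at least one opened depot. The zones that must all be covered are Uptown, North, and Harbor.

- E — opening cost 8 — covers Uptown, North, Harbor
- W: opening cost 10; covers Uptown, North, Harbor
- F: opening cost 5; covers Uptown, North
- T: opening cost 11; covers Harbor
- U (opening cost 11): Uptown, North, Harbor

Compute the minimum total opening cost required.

This is an integer covering problem.
E alone covers Uptown, North, Harbor — every zone.
Total opening cost: 8.

8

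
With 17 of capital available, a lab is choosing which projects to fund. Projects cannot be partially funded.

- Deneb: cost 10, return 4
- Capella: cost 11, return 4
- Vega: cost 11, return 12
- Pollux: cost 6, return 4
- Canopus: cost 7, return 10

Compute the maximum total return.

Take Vega and Pollux: cost 11 + 6 = 17 ≤ 17, return 12 + 4 = 16.
No other feasible combination does better.

16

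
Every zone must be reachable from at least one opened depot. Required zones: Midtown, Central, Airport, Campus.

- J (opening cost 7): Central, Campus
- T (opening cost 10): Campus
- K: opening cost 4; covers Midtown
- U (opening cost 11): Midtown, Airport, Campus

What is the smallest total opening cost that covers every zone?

18

The greedy cost-per-new-zone heuristic would pick J, K, and U for 22, but a cheaper cover exists.
Choose J and U: together they cover Midtown, Central, Airport, Campus — every zone.
Total opening cost: 7 + 11 = 18.
No cover costs less than 18.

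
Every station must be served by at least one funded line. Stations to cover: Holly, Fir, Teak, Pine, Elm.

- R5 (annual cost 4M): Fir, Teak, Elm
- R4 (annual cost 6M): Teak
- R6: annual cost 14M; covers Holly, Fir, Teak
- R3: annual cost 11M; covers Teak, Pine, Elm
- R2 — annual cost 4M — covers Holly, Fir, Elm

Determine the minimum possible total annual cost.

15

This is a weighted set-cover instance.
The greedy cost-per-new-station heuristic would pick R5, R2, and R3 for 19, but a cheaper cover exists.
Choose R3 and R2: together they cover Holly, Fir, Teak, Pine, Elm — every station.
Total annual cost: 11 + 4 = 15.
No cover costs less than 15.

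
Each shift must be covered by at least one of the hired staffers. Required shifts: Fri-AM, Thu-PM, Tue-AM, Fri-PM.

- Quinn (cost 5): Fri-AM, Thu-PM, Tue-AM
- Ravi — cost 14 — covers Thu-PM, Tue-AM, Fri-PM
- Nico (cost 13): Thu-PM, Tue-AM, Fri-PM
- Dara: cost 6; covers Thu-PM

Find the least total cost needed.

18

This is an integer covering problem.
Choose Quinn and Nico: together they cover Fri-AM, Thu-PM, Tue-AM, Fri-PM — every shift.
Total cost: 5 + 13 = 18.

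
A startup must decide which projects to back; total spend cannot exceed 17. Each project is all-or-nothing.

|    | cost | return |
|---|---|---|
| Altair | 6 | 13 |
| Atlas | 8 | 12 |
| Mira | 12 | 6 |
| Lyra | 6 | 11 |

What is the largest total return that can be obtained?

25

Allowing fractional choices, the relaxed optimum would be about 31.5, but projects are indivisible.
Altair + Atlas: cost 6 + 8 = 14 ≤ 17, return 13 + 12 = 25.
Altair + Lyra: cost 6 + 6 = 12 ≤ 17, return 13 + 11 = 24.
Atlas + Lyra: cost 8 + 6 = 14 ≤ 17, return 12 + 11 = 23.
Best is Altair and Atlas with total return 25.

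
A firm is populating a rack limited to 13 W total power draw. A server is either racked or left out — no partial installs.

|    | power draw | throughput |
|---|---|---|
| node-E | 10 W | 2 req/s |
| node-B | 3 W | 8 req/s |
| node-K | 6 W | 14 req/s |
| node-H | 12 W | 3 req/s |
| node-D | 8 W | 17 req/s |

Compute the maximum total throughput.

25

This is a 0-1 knapsack instance.
node-B + node-D: power draw 3 + 8 = 11 ≤ 13, throughput 8 + 17 = 25.
node-B + node-K: power draw 3 + 6 = 9 ≤ 13, throughput 8 + 14 = 22.
Best is node-B and node-D with total throughput 25.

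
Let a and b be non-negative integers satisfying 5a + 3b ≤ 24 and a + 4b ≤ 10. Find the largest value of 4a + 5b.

21

(a,b)=(4,1): 5·4+3·1=23≤24, 1·4+4·1=8≤10, objective 21.
(a,b)=(2,2): 5·2+3·2=16≤24, 1·2+4·2=10≤10, objective 18.
(a,b)=(3,1): 5·3+3·1=18≤24, 1·3+4·1=7≤10, objective 17.
(a,b)=(4,0): 5·4+3·0=20≤24, 1·4+4·0=4≤10, objective 16.
The best lattice point is (4,1), giving 21.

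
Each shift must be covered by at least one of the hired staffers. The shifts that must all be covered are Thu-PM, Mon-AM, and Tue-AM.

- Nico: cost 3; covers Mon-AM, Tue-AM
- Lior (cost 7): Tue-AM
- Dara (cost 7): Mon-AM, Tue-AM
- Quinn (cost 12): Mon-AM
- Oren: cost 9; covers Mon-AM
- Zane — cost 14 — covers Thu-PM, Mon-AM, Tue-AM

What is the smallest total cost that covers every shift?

14

The greedy cost-per-new-shift heuristic would pick Nico and Zane for 17, but a cheaper cover exists.
Zane alone covers Thu-PM, Mon-AM, Tue-AM — every shift.
Total cost: 14.
No cover costs less than 14.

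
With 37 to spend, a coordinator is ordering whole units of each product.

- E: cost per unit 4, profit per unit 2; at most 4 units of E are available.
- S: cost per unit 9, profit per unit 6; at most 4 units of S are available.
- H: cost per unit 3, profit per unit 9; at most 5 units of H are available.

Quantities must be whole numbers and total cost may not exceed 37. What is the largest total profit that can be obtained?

2×S and 5×H: cost 33 ≤ 37, profit 2·6 + 5·9 = 57.
1×E, 2×S, and 5×H: cost 37 ≤ 37, profit 1·2 + 2·6 + 5·9 = 59.
Best is 59.

59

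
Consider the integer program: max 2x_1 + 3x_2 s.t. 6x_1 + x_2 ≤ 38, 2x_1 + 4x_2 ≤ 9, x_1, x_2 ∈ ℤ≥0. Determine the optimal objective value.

8

(x_1,x_2)=(4,0): 6·4+1·0=24≤38, 2·4+4·0=8≤9, objective 8.
(x_1,x_2)=(3,0): 6·3+1·0=18≤38, 2·3+4·0=6≤9, objective 6.
No feasible integer point exceeds 8.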